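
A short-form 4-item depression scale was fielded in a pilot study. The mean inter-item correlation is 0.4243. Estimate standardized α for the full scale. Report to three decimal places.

Standardized α = k·r̄ / (1 + (k−1)·r̄) = 4 × 0.4243 / (1 + 3 × 0.4243)
  = 1.6972 / 2.2729 = 0.747

standardized α = 0.747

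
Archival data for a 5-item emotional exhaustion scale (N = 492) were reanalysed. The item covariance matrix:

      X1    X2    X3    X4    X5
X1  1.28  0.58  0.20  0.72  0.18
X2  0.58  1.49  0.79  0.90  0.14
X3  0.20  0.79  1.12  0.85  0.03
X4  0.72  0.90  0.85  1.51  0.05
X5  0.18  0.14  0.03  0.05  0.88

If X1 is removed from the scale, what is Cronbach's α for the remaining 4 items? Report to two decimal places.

Remaining items: X2, X3, X4, X5 (k = 4).
Σσᵢ² = 1.49 + 1.12 + 1.51 + 0.88 = 5.00
Var(T) = 5.00 + 2 × 2.76 = 10.52
α (item deleted) = (4/3)·(1 − 5.00/10.52) = 0.70

Cronbach's α = 0.70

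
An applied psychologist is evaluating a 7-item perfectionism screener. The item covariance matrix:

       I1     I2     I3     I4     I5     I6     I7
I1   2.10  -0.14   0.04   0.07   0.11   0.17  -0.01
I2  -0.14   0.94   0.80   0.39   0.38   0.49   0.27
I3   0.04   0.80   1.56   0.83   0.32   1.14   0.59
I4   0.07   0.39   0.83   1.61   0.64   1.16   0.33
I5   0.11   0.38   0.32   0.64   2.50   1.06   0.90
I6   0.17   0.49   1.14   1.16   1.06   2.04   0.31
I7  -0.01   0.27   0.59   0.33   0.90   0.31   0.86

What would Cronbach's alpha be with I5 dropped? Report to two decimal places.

α = 0.70

Remaining items: I1, I2, I3, I4, I6, I7 (k = 6).
Σσ²ᵢ = 2.10 + 0.94 + 1.56 + 1.61 + 2.04 + 0.86 = 9.11
σ²_T = 9.11 + 2 × 6.44 = 21.99
α (item deleted) = (6/5)·(1 − 9.11/21.99) = 0.70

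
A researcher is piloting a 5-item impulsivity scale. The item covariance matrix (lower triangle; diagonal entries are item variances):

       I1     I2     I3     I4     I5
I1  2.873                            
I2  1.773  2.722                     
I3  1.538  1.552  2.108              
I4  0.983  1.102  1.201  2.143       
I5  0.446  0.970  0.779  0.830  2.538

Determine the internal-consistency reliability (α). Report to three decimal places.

α = 0.804

ΣVar(i) = 2.873 + 2.722 + 2.108 + 2.143 + 2.538 = 12.384
Σ_{i<j} σ_ij = 11.174
total variance = 12.384 + 2 × 11.174 = 34.732
α = (k/(k−1))·(1 − ΣVar(i)/total variance) = (5/4)·(1 − 12.384/34.732) = 0.804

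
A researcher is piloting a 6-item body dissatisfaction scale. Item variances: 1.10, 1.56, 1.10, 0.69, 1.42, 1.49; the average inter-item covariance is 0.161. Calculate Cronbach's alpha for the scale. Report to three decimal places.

Cronbach's alpha = 0.475

Σσ²ᵢ = 1.10 + 1.56 + 1.10 + 0.69 + 1.42 + 1.49 = 7.36
Sum of the 15 distinct covariances = 15 × 0.161 = 2.415
σ²_T = Σσ²ᵢ + 2·Σcov = 7.36 + 2 × 2.415 = 12.190
α = (6/5)·(1 − 7.36/12.190) = 0.475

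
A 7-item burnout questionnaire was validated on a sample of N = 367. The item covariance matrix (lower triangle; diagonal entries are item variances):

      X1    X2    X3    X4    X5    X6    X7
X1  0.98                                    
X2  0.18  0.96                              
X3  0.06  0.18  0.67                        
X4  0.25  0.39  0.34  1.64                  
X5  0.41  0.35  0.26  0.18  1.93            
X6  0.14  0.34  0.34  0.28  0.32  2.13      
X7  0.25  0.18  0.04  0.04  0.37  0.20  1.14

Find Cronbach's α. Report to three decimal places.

Σσ²ᵢ = 0.98 + 0.96 + 0.67 + 1.64 + 1.93 + 2.13 + 1.14 = 9.45
Sum of the distinct covariances = 5.10
Var(T) = 9.45 + 2 × 5.10 = 19.65
α = (k/(k−1))·(1 − Σσ²ᵢ/Var(T)) = (7/6)·(1 − 9.45/19.65) = 0.606

Cronbach's α = 0.606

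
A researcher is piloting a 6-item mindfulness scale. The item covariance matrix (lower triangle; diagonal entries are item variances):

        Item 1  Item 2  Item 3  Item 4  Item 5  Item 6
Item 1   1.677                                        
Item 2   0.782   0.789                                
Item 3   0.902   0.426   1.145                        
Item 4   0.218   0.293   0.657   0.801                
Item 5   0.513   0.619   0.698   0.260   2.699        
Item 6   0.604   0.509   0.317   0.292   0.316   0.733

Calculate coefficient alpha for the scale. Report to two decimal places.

Σσᵢ² = 1.677 + 0.789 + 1.145 + 0.801 + 2.699 + 0.733 = 7.844
Sum of off-diagonal covariances = 7.406
σ²_T = 7.844 + 2 × 7.406 = 22.656
α = (k/(k−1))·(1 − Σσᵢ²/σ²_T) = (6/5)·(1 − 7.844/22.656) = 0.78

α = 0.78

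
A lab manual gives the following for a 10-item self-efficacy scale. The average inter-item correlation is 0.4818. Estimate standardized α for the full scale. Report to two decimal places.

standardized α = 0.90

Standardized α = k·r̄ / (1 + (k−1)·r̄) = 10 × 0.4818 / (1 + 9 × 0.4818)
  = 4.8180 / 5.3362 = 0.90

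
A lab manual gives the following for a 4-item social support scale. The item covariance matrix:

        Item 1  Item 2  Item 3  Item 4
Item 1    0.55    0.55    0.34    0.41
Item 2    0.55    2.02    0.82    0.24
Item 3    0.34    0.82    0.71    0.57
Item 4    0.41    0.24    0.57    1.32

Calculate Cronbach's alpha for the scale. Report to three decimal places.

Cronbach's alpha = 0.747

ΣVar(i) = 0.55 + 2.02 + 0.71 + 1.32 = 4.60
Σ_{i<j} σ_ij = 2.93
total variance = 4.60 + 2 × 2.93 = 10.46
α = (k/(k−1))·(1 − ΣVar(i)/total variance) = (4/3)·(1 − 4.60/10.46) = 0.747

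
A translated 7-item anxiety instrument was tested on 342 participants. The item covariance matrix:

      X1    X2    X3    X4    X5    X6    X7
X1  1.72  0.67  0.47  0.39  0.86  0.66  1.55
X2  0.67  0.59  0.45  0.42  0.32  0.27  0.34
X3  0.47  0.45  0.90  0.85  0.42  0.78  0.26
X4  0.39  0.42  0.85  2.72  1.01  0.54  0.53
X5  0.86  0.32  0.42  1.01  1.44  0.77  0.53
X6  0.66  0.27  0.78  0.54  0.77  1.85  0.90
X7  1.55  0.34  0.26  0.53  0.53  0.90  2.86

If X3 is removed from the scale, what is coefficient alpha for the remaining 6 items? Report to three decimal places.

Remaining items: X1, X2, X4, X5, X6, X7 (k = 6).
sum of item variances = 1.72 + 0.59 + 2.72 + 1.44 + 1.85 + 2.86 = 11.18
total variance = 11.18 + 2 × 9.76 = 30.70
α (item deleted) = (6/5)·(1 − 11.18/30.70) = 0.763

coefficient alpha = 0.763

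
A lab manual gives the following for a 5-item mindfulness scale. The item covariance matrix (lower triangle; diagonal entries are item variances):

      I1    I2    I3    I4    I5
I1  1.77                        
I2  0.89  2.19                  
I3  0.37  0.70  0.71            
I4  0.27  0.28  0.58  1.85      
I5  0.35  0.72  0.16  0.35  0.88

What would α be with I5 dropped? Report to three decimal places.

α = 0.649

Remaining items: I1, I2, I3, I4 (k = 4).
ΣVar(i) = 1.77 + 2.19 + 0.71 + 1.85 = 6.52
total variance = 6.52 + 2 × 3.09 = 12.70
α (item deleted) = (4/3)·(1 − 6.52/12.70) = 0.649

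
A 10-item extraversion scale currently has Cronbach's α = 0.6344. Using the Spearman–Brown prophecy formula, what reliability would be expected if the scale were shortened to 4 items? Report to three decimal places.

predicted reliability = 0.410

Length factor m = 4/10 = 0.4000
α' = m·α / (1 − (1−m)·α)
   = 4/10 × 0.6344 / (1 − (1 − 4/10) × 0.6344)
   = 0.2538 / 0.6194 = 0.410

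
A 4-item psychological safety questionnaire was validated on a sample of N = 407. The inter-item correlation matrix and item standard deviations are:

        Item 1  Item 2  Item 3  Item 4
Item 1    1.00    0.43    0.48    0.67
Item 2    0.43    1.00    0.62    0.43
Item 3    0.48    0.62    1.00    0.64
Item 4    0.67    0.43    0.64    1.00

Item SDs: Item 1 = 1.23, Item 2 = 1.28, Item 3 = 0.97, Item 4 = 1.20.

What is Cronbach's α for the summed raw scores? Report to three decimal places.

Σσ²ᵢ = 1.23² + 1.28² + 0.97² + 1.20² = 5.5322
Covariances σ_ij = r_ij · s_i · s_j:
  σ(Item 1,Item 2) = 0.43 × 1.23 × 1.28 = 0.6770
  σ(Item 1,Item 3) = 0.48 × 1.23 × 0.97 = 0.5727
  σ(Item 1,Item 4) = 0.67 × 1.23 × 1.20 = 0.9889
  σ(Item 2,Item 3) = 0.62 × 1.28 × 0.97 = 0.7698
  σ(Item 2,Item 4) = 0.43 × 1.28 × 1.20 = 0.6605
  σ(Item 3,Item 4) = 0.64 × 0.97 × 1.20 = 0.7450
σ²_T = Σσ²ᵢ + 2·Σσ_ij = 5.5322 + 2 × 4.4139 = 14.3600
α = (4/3)·(1 − 5.5322/14.3600) = 0.820

α = 0.820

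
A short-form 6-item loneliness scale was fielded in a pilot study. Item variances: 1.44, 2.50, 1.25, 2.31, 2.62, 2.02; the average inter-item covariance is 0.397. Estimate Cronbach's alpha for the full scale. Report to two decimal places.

α = 0.59

Σσᵢ² = 1.44 + 2.50 + 1.25 + 2.31 + 2.62 + 2.02 = 12.14
Sum of the 15 distinct covariances = 15 × 0.397 = 5.955
Var(T) = Σσᵢ² + 2·Σcov = 12.14 + 2 × 5.955 = 24.050
α = (6/5)·(1 − 12.14/24.050) = 0.59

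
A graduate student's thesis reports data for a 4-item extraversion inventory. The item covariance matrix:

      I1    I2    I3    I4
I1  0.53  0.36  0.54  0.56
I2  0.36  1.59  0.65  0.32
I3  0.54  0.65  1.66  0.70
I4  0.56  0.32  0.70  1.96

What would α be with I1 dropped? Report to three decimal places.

Remaining items: I2, I3, I4 (k = 3).
sum of item variances = 1.59 + 1.66 + 1.96 = 5.21
Var(T) = 5.21 + 2 × 1.67 = 8.55
α (item deleted) = (3/2)·(1 − 5.21/8.55) = 0.586

α = 0.586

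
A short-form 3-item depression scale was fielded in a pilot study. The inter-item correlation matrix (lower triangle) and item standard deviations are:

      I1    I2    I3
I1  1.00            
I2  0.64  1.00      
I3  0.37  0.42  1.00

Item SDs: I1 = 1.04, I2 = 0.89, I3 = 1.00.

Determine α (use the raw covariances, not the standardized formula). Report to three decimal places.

Σσ²ᵢ = 1.04² + 0.89² + 1.00² = 2.8737
Covariances σ_ij = r_ij · s_i · s_j:
  σ(I1,I2) = 0.64 × 1.04 × 0.89 = 0.5924
  σ(I1,I3) = 0.37 × 1.04 × 1.00 = 0.3848
  σ(I2,I3) = 0.42 × 0.89 × 1.00 = 0.3738
σ²_T = Σσ²ᵢ + 2·Σσ_ij = 2.8737 + 2 × 1.3510 = 5.5757
α = (3/2)·(1 − 2.8737/5.5757) = 0.727

α = 0.727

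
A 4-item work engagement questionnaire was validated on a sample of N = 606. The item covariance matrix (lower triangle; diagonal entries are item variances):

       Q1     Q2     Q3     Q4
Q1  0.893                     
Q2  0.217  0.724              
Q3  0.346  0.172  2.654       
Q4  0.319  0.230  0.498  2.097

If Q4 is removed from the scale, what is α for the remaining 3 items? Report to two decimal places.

α = 0.38

Remaining items: Q1, Q2, Q3 (k = 3).
Σσ²ᵢ = 0.893 + 0.724 + 2.654 = 4.271
Var(T) = 4.271 + 2 × 0.735 = 5.741
α (item deleted) = (3/2)·(1 − 4.271/5.741) = 0.38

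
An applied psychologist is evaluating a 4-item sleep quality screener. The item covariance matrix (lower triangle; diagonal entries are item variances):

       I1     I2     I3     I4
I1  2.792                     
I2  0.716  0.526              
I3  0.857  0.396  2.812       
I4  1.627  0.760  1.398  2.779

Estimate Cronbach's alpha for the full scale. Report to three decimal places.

Σσᵢ² = 2.792 + 0.526 + 2.812 + 2.779 = 8.909
Sum of off-diagonal covariances = 5.754
σ²_total = 8.909 + 2 × 5.754 = 20.417
α = (k/(k−1))·(1 − Σσᵢ²/σ²_total) = (4/3)·(1 − 8.909/20.417) = 0.752

α = 0.752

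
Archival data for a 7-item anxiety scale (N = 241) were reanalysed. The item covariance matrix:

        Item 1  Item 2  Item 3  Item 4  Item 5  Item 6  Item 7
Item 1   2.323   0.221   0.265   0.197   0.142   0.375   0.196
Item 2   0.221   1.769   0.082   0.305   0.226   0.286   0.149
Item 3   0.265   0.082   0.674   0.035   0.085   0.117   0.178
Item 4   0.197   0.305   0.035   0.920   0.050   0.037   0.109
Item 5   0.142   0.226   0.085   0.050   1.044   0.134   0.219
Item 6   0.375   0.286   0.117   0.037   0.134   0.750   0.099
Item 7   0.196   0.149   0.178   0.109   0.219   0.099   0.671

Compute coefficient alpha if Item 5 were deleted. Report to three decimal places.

Remaining items: Item 1, Item 2, Item 3, Item 4, Item 6, Item 7 (k = 6).
Σσᵢ² = 2.323 + 1.769 + 0.674 + 0.920 + 0.750 + 0.671 = 7.107
σ²_total = 7.107 + 2 × 2.651 = 12.409
α (item deleted) = (6/5)·(1 − 7.107/12.409) = 0.513

coefficient alpha = 0.513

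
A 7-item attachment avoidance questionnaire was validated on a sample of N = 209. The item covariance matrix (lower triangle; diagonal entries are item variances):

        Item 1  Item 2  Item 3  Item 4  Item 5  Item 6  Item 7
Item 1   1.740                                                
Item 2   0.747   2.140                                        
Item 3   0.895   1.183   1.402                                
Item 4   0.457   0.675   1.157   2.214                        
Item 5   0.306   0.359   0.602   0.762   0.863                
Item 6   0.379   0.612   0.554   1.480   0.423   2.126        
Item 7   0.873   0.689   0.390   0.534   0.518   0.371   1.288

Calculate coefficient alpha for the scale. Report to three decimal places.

coefficient alpha = 0.821

sum of item variances = 1.740 + 2.140 + 1.402 + 2.214 + 0.863 + 2.126 + 1.288 = 11.773
Sum of the distinct covariances = 13.966
Var(T) = 11.773 + 2 × 13.966 = 39.705
α = (k/(k−1))·(1 − sum of item variances/Var(T)) = (7/6)·(1 − 11.773/39.705) = 0.821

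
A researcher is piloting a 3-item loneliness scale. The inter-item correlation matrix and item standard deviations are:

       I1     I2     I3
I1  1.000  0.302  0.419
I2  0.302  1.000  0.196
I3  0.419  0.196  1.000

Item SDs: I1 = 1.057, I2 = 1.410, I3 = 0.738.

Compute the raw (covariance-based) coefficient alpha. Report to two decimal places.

α = 0.52

Σσ²ᵢ = 1.057² + 1.410² + 0.738² = 3.6500
Covariances σ_ij = r_ij · s_i · s_j:
  σ(I1,I2) = 0.302 × 1.057 × 1.410 = 0.4501
  σ(I1,I3) = 0.419 × 1.057 × 0.738 = 0.3268
  σ(I2,I3) = 0.196 × 1.410 × 0.738 = 0.2040
σ²_T = Σσ²ᵢ + 2·Σσ_ij = 3.6500 + 2 × 0.9809 = 5.6118
α = (3/2)·(1 − 3.6500/5.6118) = 0.52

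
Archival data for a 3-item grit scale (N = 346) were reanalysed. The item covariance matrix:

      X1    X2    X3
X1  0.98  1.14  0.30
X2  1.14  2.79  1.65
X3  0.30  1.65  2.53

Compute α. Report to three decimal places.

α = 0.743

Σσᵢ² = 0.98 + 2.79 + 2.53 = 6.30
Sum of off-diagonal covariances = 3.09
σ²_T = 6.30 + 2 × 3.09 = 12.48
α = (k/(k−1))·(1 − Σσᵢ²/σ²_T) = (3/2)·(1 − 6.30/12.48) = 0.743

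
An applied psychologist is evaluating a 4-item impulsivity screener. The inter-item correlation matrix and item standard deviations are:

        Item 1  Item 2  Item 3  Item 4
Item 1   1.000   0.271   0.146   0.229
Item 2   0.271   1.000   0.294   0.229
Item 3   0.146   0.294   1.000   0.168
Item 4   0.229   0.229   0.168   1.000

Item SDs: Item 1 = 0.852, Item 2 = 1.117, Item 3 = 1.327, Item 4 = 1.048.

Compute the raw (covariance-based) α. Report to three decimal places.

α = 0.524

Σσ²ᵢ = 0.852² + 1.117² + 1.327² + 1.048² = 4.8328
Covariances σ_ij = r_ij · s_i · s_j:
  σ(Item 1,Item 2) = 0.271 × 0.852 × 1.117 = 0.2579
  σ(Item 1,Item 3) = 0.146 × 0.852 × 1.327 = 0.1651
  σ(Item 1,Item 4) = 0.229 × 0.852 × 1.048 = 0.2045
  σ(Item 2,Item 3) = 0.294 × 1.117 × 1.327 = 0.4358
  σ(Item 2,Item 4) = 0.229 × 1.117 × 1.048 = 0.2681
  σ(Item 3,Item 4) = 0.168 × 1.327 × 1.048 = 0.2336
σ²_T = Σσ²ᵢ + 2·Σσ_ij = 4.8328 + 2 × 1.5650 = 7.9628
α = (4/3)·(1 − 4.8328/7.9628) = 0.524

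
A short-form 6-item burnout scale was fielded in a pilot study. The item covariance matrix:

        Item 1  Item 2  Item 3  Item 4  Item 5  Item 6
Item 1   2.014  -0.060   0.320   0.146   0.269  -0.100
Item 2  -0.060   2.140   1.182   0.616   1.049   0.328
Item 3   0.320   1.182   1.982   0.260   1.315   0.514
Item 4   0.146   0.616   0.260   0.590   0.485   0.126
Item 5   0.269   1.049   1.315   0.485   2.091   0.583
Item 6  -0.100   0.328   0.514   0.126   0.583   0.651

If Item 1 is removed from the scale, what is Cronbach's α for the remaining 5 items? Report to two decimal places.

Remaining items: Item 2, Item 3, Item 4, Item 5, Item 6 (k = 5).
sum of item variances = 2.140 + 1.982 + 0.590 + 2.091 + 0.651 = 7.454
σ²_total = 7.454 + 2 × 6.458 = 20.370
α (item deleted) = (5/4)·(1 − 7.454/20.370) = 0.79

Cronbach's α = 0.79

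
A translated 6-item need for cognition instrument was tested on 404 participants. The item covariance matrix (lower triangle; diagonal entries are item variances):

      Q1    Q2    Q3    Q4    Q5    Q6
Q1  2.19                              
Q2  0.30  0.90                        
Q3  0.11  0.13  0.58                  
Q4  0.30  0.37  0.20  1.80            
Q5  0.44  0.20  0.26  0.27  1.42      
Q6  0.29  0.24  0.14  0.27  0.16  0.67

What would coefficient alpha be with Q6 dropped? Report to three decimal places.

α = 0.535

Remaining items: Q1, Q2, Q3, Q4, Q5 (k = 5).
ΣVar(i) = 2.19 + 0.90 + 0.58 + 1.80 + 1.42 = 6.89
σ²_total = 6.89 + 2 × 2.58 = 12.05
α (item deleted) = (5/4)·(1 − 6.89/12.05) = 0.535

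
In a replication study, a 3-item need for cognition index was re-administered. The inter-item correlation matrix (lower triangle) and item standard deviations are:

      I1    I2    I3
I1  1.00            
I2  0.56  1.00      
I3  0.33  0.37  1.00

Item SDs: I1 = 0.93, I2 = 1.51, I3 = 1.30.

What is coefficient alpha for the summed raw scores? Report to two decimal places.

Σσ²ᵢ = 0.93² + 1.51² + 1.30² = 4.8350
Covariances σ_ij = r_ij · s_i · s_j:
  σ(I1,I2) = 0.56 × 0.93 × 1.51 = 0.7864
  σ(I1,I3) = 0.33 × 0.93 × 1.30 = 0.3990
  σ(I2,I3) = 0.37 × 1.51 × 1.30 = 0.7263
σ²_T = Σσ²ᵢ + 2·Σσ_ij = 4.8350 + 2 × 1.9117 = 8.6584
α = (3/2)·(1 − 4.8350/8.6584) = 0.66

α = 0.66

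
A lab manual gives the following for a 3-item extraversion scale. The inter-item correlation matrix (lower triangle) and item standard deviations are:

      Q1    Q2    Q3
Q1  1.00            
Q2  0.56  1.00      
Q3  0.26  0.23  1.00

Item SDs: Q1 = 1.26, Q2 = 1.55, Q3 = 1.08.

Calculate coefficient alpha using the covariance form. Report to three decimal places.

coefficient alpha = 0.623

Σσ²ᵢ = 1.26² + 1.55² + 1.08² = 5.1565
Covariances σ_ij = r_ij · s_i · s_j:
  σ(Q1,Q2) = 0.56 × 1.26 × 1.55 = 1.0937
  σ(Q1,Q3) = 0.26 × 1.26 × 1.08 = 0.3538
  σ(Q2,Q3) = 0.23 × 1.55 × 1.08 = 0.3850
σ²_T = Σσ²ᵢ + 2·Σσ_ij = 5.1565 + 2 × 1.8325 = 8.8215
α = (3/2)·(1 − 5.1565/8.8215) = 0.623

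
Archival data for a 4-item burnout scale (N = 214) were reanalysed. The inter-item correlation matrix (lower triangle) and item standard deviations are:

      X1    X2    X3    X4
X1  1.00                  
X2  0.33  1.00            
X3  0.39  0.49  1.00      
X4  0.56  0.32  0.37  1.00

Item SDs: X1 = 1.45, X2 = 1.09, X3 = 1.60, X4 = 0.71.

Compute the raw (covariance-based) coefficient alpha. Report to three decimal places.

Σσ²ᵢ = 1.45² + 1.09² + 1.60² + 0.71² = 6.3547
Covariances σ_ij = r_ij · s_i · s_j:
  σ(X1,X2) = 0.33 × 1.45 × 1.09 = 0.5216
  σ(X1,X3) = 0.39 × 1.45 × 1.60 = 0.9048
  σ(X1,X4) = 0.56 × 1.45 × 0.71 = 0.5765
  σ(X2,X3) = 0.49 × 1.09 × 1.60 = 0.8546
  σ(X2,X4) = 0.32 × 1.09 × 0.71 = 0.2476
  σ(X3,X4) = 0.37 × 1.60 × 0.71 = 0.4203
σ²_T = Σσ²ᵢ + 2·Σσ_ij = 6.3547 + 2 × 3.5254 = 13.4055
α = (4/3)·(1 − 6.3547/13.4055) = 0.701

α = 0.701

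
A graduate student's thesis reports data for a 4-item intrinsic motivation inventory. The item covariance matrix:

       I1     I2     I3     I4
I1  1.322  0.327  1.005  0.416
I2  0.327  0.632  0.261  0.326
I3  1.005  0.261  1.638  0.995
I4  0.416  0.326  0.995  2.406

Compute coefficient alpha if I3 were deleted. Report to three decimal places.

Remaining items: I1, I2, I4 (k = 3).
Σσ²ᵢ = 1.322 + 0.632 + 2.406 = 4.360
σ²_total = 4.360 + 2 × 1.069 = 6.498
α (item deleted) = (3/2)·(1 − 4.360/6.498) = 0.494

coefficient alpha = 0.494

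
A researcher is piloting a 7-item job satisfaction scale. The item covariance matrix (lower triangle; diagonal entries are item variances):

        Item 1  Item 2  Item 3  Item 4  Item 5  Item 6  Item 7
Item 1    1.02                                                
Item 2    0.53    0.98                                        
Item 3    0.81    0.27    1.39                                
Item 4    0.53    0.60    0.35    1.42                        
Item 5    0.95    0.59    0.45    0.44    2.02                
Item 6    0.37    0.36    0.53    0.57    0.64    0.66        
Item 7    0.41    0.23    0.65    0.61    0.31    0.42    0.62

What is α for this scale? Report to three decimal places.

sum of item variances = 1.02 + 0.98 + 1.39 + 1.42 + 2.02 + 0.66 + 0.62 = 8.11
Σ_{i<j} σ_ij = 10.62
Var(T) = 8.11 + 2 × 10.62 = 29.35
α = (k/(k−1))·(1 − sum of item variances/Var(T)) = (7/6)·(1 − 8.11/29.35) = 0.844

α = 0.844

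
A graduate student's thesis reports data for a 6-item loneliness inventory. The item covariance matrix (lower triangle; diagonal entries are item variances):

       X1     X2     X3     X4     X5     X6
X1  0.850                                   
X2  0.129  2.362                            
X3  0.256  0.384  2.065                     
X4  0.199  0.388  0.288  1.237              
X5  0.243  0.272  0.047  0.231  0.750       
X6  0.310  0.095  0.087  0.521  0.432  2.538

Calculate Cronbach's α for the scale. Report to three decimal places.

α = 0.530

ΣVar(i) = 0.850 + 2.362 + 2.065 + 1.237 + 0.750 + 2.538 = 9.802
Sum of the distinct covariances = 3.882
σ²_total = 9.802 + 2 × 3.882 = 17.566
α = (k/(k−1))·(1 − ΣVar(i)/σ²_total) = (6/5)·(1 − 9.802/17.566) = 0.530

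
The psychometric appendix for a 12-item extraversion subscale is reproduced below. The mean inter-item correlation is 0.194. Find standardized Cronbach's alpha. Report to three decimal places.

standardized Cronbach's alpha = 0.743

Standardized α = k·r̄ / (1 + (k−1)·r̄) = 12 × 0.194 / (1 + 11 × 0.194)
  = 2.3280 / 3.1340 = 0.743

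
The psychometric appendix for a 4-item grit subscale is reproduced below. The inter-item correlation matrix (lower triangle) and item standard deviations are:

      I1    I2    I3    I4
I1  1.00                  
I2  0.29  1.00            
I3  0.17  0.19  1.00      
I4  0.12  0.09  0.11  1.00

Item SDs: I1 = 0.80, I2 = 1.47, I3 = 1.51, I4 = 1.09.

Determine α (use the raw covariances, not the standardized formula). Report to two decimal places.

Σσ²ᵢ = 0.80² + 1.47² + 1.51² + 1.09² = 6.2691
Covariances σ_ij = r_ij · s_i · s_j:
  σ(I1,I2) = 0.29 × 0.80 × 1.47 = 0.3410
  σ(I1,I3) = 0.17 × 0.80 × 1.51 = 0.2054
  σ(I1,I4) = 0.12 × 0.80 × 1.09 = 0.1046
  σ(I2,I3) = 0.19 × 1.47 × 1.51 = 0.4217
  σ(I2,I4) = 0.09 × 1.47 × 1.09 = 0.1442
  σ(I3,I4) = 0.11 × 1.51 × 1.09 = 0.1810
σ²_T = Σσ²ᵢ + 2·Σσ_ij = 6.2691 + 2 × 1.3979 = 9.0649
α = (4/3)·(1 − 6.2691/9.0649) = 0.41

α = 0.41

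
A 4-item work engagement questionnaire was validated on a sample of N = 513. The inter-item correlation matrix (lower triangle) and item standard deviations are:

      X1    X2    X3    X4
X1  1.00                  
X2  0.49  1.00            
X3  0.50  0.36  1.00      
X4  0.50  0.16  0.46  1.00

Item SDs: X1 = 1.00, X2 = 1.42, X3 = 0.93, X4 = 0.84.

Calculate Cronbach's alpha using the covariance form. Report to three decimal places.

Σσ²ᵢ = 1.00² + 1.42² + 0.93² + 0.84² = 4.5869
Covariances σ_ij = r_ij · s_i · s_j:
  σ(X1,X2) = 0.49 × 1.00 × 1.42 = 0.6958
  σ(X1,X3) = 0.50 × 1.00 × 0.93 = 0.4650
  σ(X1,X4) = 0.50 × 1.00 × 0.84 = 0.4200
  σ(X2,X3) = 0.36 × 1.42 × 0.93 = 0.4754
  σ(X2,X4) = 0.16 × 1.42 × 0.84 = 0.1908
  σ(X3,X4) = 0.46 × 0.93 × 0.84 = 0.3594
σ²_T = Σσ²ᵢ + 2·Σσ_ij = 4.5869 + 2 × 2.6064 = 9.7997
α = (4/3)·(1 − 4.5869/9.7997) = 0.709

Cronbach's alpha = 0.709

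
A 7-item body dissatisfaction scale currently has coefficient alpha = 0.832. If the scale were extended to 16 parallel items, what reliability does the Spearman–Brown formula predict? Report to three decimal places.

Length factor m = 16/7 = 2.2857
α' = m·α / (1 + (m−1)·α)
   = 16/7 × 0.832 / (1 + (16/7 − 1) × 0.832)
   = 1.9017 / 2.0697 = 0.919

predicted reliability = 0.919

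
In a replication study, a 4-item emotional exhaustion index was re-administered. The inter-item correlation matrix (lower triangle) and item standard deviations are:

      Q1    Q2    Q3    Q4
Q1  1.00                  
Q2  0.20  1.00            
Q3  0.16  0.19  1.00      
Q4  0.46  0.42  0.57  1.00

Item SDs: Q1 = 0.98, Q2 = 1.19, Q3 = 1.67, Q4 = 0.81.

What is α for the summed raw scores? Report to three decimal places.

α = 0.604

Σσ²ᵢ = 0.98² + 1.19² + 1.67² + 0.81² = 5.8215
Covariances σ_ij = r_ij · s_i · s_j:
  σ(Q1,Q2) = 0.20 × 0.98 × 1.19 = 0.2332
  σ(Q1,Q3) = 0.16 × 0.98 × 1.67 = 0.2619
  σ(Q1,Q4) = 0.46 × 0.98 × 0.81 = 0.3651
  σ(Q2,Q3) = 0.19 × 1.19 × 1.67 = 0.3776
  σ(Q2,Q4) = 0.42 × 1.19 × 0.81 = 0.4048
  σ(Q3,Q4) = 0.57 × 1.67 × 0.81 = 0.7710
σ²_T = Σσ²ᵢ + 2·Σσ_ij = 5.8215 + 2 × 2.4136 = 10.6487
α = (4/3)·(1 − 5.8215/10.6487) = 0.604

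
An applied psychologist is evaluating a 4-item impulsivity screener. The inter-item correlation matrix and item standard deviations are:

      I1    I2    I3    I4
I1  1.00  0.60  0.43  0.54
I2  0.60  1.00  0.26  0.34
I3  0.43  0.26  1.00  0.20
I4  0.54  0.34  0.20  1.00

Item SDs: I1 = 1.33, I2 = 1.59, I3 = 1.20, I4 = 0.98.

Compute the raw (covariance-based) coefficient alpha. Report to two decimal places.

coefficient alpha = 0.72

Σσ²ᵢ = 1.33² + 1.59² + 1.20² + 0.98² = 6.6974
Covariances σ_ij = r_ij · s_i · s_j:
  σ(I1,I2) = 0.60 × 1.33 × 1.59 = 1.2688
  σ(I1,I3) = 0.43 × 1.33 × 1.20 = 0.6863
  σ(I1,I4) = 0.54 × 1.33 × 0.98 = 0.7038
  σ(I2,I3) = 0.26 × 1.59 × 1.20 = 0.4961
  σ(I2,I4) = 0.34 × 1.59 × 0.98 = 0.5298
  σ(I3,I4) = 0.20 × 1.20 × 0.98 = 0.2352
σ²_T = Σσ²ᵢ + 2·Σσ_ij = 6.6974 + 2 × 3.9200 = 14.5374
α = (4/3)·(1 − 6.6974/14.5374) = 0.72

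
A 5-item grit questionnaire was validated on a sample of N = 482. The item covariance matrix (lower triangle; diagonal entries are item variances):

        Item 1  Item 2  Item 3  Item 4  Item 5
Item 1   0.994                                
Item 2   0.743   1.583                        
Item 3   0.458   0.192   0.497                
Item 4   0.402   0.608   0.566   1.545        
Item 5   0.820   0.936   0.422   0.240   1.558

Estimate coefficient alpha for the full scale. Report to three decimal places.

α = 0.794

Σσ²ᵢ = 0.994 + 1.583 + 0.497 + 1.545 + 1.558 = 6.177
Σ_{i<j} σ_ij = 5.387
σ²_total = 6.177 + 2 × 5.387 = 16.951
α = (k/(k−1))·(1 − Σσ²ᵢ/σ²_total) = (5/4)·(1 − 6.177/16.951) = 0.794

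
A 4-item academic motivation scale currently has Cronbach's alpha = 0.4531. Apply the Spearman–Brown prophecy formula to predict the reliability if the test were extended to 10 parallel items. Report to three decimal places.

predicted reliability = 0.674

Length factor m = 10/4 = 2.5000
α' = m·α / (1 + (m−1)·α)
   = 10/4 × 0.4531 / (1 + (10/4 − 1) × 0.4531)
   = 1.1327 / 1.6797 = 0.674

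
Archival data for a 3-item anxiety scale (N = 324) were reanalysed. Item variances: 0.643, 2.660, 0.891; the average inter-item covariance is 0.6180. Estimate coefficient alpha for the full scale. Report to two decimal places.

ΣVar(i) = 0.643 + 2.660 + 0.891 = 4.194
Sum of the 3 distinct covariances = 3 × 0.6180 = 1.8540
σ²_T = ΣVar(i) + 2·Σcov = 4.194 + 2 × 1.8540 = 7.9020
α = (3/2)·(1 − 4.194/7.9020) = 0.70

coefficient alpha = 0.70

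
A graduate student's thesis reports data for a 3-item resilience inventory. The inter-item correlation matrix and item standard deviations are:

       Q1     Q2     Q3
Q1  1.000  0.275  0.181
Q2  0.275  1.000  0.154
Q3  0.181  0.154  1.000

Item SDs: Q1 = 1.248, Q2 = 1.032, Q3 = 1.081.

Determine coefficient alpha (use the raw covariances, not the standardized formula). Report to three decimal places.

coefficient alpha = 0.433

Σσ²ᵢ = 1.248² + 1.032² + 1.081² = 3.7911
Covariances σ_ij = r_ij · s_i · s_j:
  σ(Q1,Q2) = 0.275 × 1.248 × 1.032 = 0.3542
  σ(Q1,Q3) = 0.181 × 1.248 × 1.081 = 0.2442
  σ(Q2,Q3) = 0.154 × 1.032 × 1.081 = 0.1718
σ²_T = Σσ²ᵢ + 2·Σσ_ij = 3.7911 + 2 × 0.7702 = 5.3315
α = (3/2)·(1 − 3.7911/5.3315) = 0.433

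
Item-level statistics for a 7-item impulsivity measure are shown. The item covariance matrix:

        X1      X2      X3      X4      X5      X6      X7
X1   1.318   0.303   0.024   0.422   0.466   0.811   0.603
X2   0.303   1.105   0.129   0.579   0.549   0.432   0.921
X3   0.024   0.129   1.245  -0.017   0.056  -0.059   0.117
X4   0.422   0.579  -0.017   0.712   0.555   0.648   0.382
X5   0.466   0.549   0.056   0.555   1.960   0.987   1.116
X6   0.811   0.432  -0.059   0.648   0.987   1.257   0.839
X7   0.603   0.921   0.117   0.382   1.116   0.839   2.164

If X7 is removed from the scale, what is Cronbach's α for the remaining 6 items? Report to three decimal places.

Remaining items: X1, X2, X3, X4, X5, X6 (k = 6).
Σσᵢ² = 1.318 + 1.105 + 1.245 + 0.712 + 1.960 + 1.257 = 7.597
σ²_total = 7.597 + 2 × 5.885 = 19.367
α (item deleted) = (6/5)·(1 − 7.597/19.367) = 0.729

α = 0.729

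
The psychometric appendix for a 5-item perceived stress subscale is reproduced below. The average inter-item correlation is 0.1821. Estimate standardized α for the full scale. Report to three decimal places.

α = 0.527

Standardized α = k·r̄ / (1 + (k−1)·r̄) = 5 × 0.1821 / (1 + 4 × 0.1821)
  = 0.9105 / 1.7284 = 0.527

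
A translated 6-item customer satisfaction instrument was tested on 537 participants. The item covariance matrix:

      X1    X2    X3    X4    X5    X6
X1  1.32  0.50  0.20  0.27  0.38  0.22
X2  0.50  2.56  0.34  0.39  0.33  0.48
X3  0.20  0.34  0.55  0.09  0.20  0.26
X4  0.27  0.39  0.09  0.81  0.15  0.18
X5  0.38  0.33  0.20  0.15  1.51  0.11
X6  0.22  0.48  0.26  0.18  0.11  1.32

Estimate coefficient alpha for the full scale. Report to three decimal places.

α = 0.605

Σσ²ᵢ = 1.32 + 2.56 + 0.55 + 0.81 + 1.51 + 1.32 = 8.07
Σ_{i<j} σ_ij = 4.10
σ²_T = 8.07 + 2 × 4.10 = 16.27
α = (k/(k−1))·(1 − Σσ²ᵢ/σ²_T) = (6/5)·(1 − 8.07/16.27) = 0.605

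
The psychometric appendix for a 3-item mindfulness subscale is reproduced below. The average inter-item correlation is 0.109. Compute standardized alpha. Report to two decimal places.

Standardized α = k·r̄ / (1 + (k−1)·r̄) = 3 × 0.109 / (1 + 2 × 0.109)
  = 0.3270 / 1.2180 = 0.27

α = 0.27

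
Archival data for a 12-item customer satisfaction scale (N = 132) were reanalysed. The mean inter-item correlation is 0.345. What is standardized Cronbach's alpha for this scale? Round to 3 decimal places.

Standardized α = k·r̄ / (1 + (k−1)·r̄) = 12 × 0.345 / (1 + 11 × 0.345)
  = 4.1400 / 4.7950 = 0.863

standardized Cronbach's alpha = 0.863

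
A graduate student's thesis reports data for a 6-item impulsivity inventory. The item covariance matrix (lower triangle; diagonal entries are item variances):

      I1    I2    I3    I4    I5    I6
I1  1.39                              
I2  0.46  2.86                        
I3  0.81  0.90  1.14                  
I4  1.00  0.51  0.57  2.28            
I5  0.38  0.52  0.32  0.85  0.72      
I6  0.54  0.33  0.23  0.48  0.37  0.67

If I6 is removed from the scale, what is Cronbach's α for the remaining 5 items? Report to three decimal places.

Remaining items: I1, I2, I3, I4, I5 (k = 5).
Σσᵢ² = 1.39 + 2.86 + 1.14 + 2.28 + 0.72 = 8.39
σ²_total = 8.39 + 2 × 6.32 = 21.03
α (item deleted) = (5/4)·(1 − 8.39/21.03) = 0.751

α = 0.751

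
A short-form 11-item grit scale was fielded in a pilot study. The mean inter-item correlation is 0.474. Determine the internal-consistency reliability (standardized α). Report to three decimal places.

α = 0.908

Standardized α = k·r̄ / (1 + (k−1)·r̄) = 11 × 0.474 / (1 + 10 × 0.474)
  = 5.2140 / 5.7400 = 0.908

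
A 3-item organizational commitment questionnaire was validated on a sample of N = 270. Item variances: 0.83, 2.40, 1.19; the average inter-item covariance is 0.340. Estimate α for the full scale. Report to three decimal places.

α = 0.474

ΣVar(i) = 0.83 + 2.40 + 1.19 = 4.42
Sum of the 3 distinct covariances = 3 × 0.340 = 1.020
total variance = ΣVar(i) + 2·Σcov = 4.42 + 2 × 1.020 = 6.460
α = (3/2)·(1 − 4.42/6.460) = 0.474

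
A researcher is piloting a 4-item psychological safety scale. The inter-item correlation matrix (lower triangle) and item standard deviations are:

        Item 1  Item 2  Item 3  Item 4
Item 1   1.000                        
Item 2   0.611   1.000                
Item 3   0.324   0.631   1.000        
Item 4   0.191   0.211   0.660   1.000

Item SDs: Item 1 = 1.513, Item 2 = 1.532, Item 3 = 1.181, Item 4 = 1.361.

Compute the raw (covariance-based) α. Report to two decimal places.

Σσ²ᵢ = 1.513² + 1.532² + 1.181² + 1.361² = 7.8833
Covariances σ_ij = r_ij · s_i · s_j:
  σ(Item 1,Item 2) = 0.611 × 1.513 × 1.532 = 1.4162
  σ(Item 1,Item 3) = 0.324 × 1.513 × 1.181 = 0.5789
  σ(Item 1,Item 4) = 0.191 × 1.513 × 1.361 = 0.3933
  σ(Item 2,Item 3) = 0.631 × 1.532 × 1.181 = 1.1417
  σ(Item 2,Item 4) = 0.211 × 1.532 × 1.361 = 0.4399
  σ(Item 3,Item 4) = 0.660 × 1.181 × 1.361 = 1.0608
σ²_T = Σσ²ᵢ + 2·Σσ_ij = 7.8833 + 2 × 5.0308 = 17.9449
α = (4/3)·(1 − 7.8833/17.9449) = 0.75

α = 0.75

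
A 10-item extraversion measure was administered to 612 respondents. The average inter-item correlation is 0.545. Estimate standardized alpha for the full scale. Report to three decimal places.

Standardized α = k·r̄ / (1 + (k−1)·r̄) = 10 × 0.545 / (1 + 9 × 0.545)
  = 5.4500 / 5.9050 = 0.923

α = 0.923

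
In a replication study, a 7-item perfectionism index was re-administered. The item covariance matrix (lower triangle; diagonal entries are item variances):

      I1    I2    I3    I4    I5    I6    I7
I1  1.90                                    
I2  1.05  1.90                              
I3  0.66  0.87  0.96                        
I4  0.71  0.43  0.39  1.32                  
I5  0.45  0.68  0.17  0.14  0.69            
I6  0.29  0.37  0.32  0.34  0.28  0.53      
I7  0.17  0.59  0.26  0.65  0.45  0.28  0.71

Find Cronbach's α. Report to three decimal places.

Cronbach's α = 0.822

ΣVar(i) = 1.90 + 1.90 + 0.96 + 1.32 + 0.69 + 0.53 + 0.71 = 8.01
Sum of off-diagonal covariances = 9.55
σ²_T = 8.01 + 2 × 9.55 = 27.11
α = (k/(k−1))·(1 − ΣVar(i)/σ²_T) = (7/6)·(1 − 8.01/27.11) = 0.822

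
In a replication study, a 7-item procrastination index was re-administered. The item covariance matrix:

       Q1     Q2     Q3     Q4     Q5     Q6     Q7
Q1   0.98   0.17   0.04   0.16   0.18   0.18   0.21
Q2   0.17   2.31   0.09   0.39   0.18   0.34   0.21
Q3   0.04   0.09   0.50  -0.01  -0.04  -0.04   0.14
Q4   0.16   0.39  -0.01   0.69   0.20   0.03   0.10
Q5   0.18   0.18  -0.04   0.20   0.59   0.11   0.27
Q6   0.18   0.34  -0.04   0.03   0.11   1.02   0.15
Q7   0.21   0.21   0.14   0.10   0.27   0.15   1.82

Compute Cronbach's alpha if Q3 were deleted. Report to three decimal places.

α = 0.525

Remaining items: Q1, Q2, Q4, Q5, Q6, Q7 (k = 6).
ΣVar(i) = 0.98 + 2.31 + 0.69 + 0.59 + 1.02 + 1.82 = 7.41
total variance = 7.41 + 2 × 2.88 = 13.17
α (item deleted) = (6/5)·(1 − 7.41/13.17) = 0.525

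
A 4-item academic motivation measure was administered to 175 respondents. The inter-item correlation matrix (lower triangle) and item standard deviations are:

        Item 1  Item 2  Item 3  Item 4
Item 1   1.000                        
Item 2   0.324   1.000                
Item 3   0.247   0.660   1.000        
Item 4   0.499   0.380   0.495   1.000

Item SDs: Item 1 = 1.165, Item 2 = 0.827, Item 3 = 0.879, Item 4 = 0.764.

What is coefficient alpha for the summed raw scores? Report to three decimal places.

Σσ²ᵢ = 1.165² + 0.827² + 0.879² + 0.764² = 3.3975
Covariances σ_ij = r_ij · s_i · s_j:
  σ(Item 1,Item 2) = 0.324 × 1.165 × 0.827 = 0.3122
  σ(Item 1,Item 3) = 0.247 × 1.165 × 0.879 = 0.2529
  σ(Item 1,Item 4) = 0.499 × 1.165 × 0.764 = 0.4441
  σ(Item 2,Item 3) = 0.660 × 0.827 × 0.879 = 0.4798
  σ(Item 2,Item 4) = 0.380 × 0.827 × 0.764 = 0.2401
  σ(Item 3,Item 4) = 0.495 × 0.879 × 0.764 = 0.3324
σ²_T = Σσ²ᵢ + 2·Σσ_ij = 3.3975 + 2 × 2.0615 = 7.5205
α = (4/3)·(1 − 3.3975/7.5205) = 0.731

coefficient alpha = 0.731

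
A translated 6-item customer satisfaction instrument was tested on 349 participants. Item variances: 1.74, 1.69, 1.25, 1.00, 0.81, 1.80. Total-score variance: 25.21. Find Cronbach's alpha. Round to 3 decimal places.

ΣVar(i) = 1.74 + 1.69 + 1.25 + 1.00 + 0.81 + 1.80 = 8.29
α = (k/(k−1))·(1 − ΣVar(i)/Var(T)) = (6/5)·(1 − 8.29/25.21) = 0.805

α = 0.805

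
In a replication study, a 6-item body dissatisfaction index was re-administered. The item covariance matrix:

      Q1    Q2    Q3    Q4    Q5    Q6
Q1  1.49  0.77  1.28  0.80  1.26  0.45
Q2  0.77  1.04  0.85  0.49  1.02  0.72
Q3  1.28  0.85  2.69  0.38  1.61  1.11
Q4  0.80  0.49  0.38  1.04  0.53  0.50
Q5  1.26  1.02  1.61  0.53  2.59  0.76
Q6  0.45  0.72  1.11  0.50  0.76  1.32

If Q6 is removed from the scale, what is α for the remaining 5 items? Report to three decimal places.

Remaining items: Q1, Q2, Q3, Q4, Q5 (k = 5).
Σσ²ᵢ = 1.49 + 1.04 + 2.69 + 1.04 + 2.59 = 8.85
σ²_total = 8.85 + 2 × 8.99 = 26.83
α (item deleted) = (5/4)·(1 − 8.85/26.83) = 0.838

α = 0.838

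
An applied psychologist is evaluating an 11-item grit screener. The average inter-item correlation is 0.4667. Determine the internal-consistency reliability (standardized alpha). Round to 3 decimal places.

standardized alpha = 0.906

Standardized α = k·r̄ / (1 + (k−1)·r̄) = 11 × 0.4667 / (1 + 10 × 0.4667)
  = 5.1337 / 5.6670 = 0.906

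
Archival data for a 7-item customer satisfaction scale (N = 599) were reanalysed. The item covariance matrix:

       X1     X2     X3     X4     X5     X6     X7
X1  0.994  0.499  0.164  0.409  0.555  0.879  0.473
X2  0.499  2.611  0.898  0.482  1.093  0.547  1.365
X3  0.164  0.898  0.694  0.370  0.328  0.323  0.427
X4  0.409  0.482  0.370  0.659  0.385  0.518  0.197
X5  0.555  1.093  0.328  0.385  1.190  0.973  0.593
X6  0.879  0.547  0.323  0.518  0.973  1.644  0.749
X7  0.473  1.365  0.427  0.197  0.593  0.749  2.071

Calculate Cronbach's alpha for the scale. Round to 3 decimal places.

α = 0.831

sum of item variances = 0.994 + 2.611 + 0.694 + 0.659 + 1.190 + 1.644 + 2.071 = 9.863
Sum of off-diagonal covariances = 12.227
total variance = 9.863 + 2 × 12.227 = 34.317
α = (k/(k−1))·(1 − sum of item variances/total variance) = (7/6)·(1 − 9.863/34.317) = 0.831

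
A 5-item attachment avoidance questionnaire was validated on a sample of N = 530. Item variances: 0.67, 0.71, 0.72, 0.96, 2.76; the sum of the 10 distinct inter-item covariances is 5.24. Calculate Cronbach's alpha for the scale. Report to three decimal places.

α = 0.804

Σσᵢ² = 0.67 + 0.71 + 0.72 + 0.96 + 2.76 = 5.82
Sum of distinct covariances = 5.24
σ²_T = Σσᵢ² + 2·Σcov = 5.82 + 2 × 5.24 = 16.30
α = (5/4)·(1 − 5.82/16.30) = 0.804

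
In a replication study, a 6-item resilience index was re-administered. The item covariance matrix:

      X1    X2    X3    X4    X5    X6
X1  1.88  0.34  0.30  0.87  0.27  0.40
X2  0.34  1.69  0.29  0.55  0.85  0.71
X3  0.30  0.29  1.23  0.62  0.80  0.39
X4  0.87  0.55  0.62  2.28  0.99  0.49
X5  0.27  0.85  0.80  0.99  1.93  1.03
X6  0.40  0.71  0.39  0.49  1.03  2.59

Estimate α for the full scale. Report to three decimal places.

ΣVar(i) = 1.88 + 1.69 + 1.23 + 2.28 + 1.93 + 2.59 = 11.60
Sum of the distinct covariances = 8.90
total variance = 11.60 + 2 × 8.90 = 29.40
α = (k/(k−1))·(1 − ΣVar(i)/total variance) = (6/5)·(1 − 11.60/29.40) = 0.727

α = 0.727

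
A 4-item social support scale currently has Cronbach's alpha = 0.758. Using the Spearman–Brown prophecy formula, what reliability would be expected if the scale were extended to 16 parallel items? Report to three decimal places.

Length factor m = 16/4 = 4.0000
α' = m·α / (1 + (m−1)·α)
   = 16/4 × 0.758 / (1 + (16/4 − 1) × 0.758)
   = 3.0320 / 3.2740 = 0.926

predicted reliability = 0.926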